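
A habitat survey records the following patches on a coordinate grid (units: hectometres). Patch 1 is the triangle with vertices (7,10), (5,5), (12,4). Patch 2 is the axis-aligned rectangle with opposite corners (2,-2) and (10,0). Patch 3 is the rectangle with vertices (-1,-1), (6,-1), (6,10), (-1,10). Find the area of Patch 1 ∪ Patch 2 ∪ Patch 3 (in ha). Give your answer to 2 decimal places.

By inclusion–exclusion:
Individual areas: |Patch 1| = 18.5, |Patch 2| = 16, |Patch 3| = 77.
|Patch 1∩Patch 2| = 0.
|Patch 1∩Patch 3| = 1.3214.
|Patch 2∩Patch 3|: x∈[2,6], y∈[-1,0] → 4·1 = 4.
|Patch 1∩Patch 2∩Patch 3| = 0.
|Patch 1 ∪ Patch 2 ∪ Patch 3| = 111.5 − 5.3214 + 0 = 106.18.

106.18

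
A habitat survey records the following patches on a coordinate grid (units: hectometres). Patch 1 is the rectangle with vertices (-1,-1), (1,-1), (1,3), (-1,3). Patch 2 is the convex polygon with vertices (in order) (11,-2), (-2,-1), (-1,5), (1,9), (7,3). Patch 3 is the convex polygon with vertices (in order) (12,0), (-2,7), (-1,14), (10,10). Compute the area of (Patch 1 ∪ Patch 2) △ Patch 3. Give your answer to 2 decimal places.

147.77

|Patch 1 ∪ Patch 2| = 73.5.
|(Patch 1 ∪ Patch 2) ∩ Patch 3| = 14.6167.
|(Patch 1 ∪ Patch 2) △ Patch 3| = 73.5 + 103.5 − 29.2333 = 147.77.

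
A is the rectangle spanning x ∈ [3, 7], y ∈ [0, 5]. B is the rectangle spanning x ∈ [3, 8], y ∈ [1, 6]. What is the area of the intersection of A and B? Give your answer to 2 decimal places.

|A∩B|: x∈[3,7], y∈[1,5] → 4·4 = 16.

16.00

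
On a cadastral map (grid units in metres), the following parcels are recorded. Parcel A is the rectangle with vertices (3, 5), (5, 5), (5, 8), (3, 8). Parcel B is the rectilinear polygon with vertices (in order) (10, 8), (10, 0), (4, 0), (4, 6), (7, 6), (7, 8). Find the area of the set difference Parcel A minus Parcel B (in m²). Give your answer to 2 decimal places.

|Parcel A| = 6, |Parcel A∩Parcel B| = 1.
|Parcel A ∖ Parcel B| = |Parcel A| − |Parcel A∩Parcel B| = 6 − 1 = 5.00.

5.00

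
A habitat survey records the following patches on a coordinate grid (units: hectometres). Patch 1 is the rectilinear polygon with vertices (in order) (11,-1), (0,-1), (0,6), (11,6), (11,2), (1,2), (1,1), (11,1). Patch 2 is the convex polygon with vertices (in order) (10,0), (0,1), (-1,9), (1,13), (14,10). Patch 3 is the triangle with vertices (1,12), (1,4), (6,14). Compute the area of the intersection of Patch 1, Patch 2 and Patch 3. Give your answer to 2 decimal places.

1.00

The intersection is the polygon with vertices (2,6), (1,4), (1,6).
By the shoelace formula its area is 1.00.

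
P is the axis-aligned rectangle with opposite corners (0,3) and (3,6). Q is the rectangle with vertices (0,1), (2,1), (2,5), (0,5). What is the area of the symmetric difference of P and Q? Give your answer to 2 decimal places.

|P∩Q|: x∈[0,2], y∈[3,5] → 2·2 = 4.
|P △ Q| = |P| + |Q| − 2·|P∩Q| = 9 + 8 − 8 = 9.00.

9.00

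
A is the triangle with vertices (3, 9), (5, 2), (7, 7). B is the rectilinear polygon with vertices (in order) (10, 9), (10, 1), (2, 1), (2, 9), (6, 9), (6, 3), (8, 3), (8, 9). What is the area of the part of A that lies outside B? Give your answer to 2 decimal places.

|A| = 12, |A∩B| = 10.5.
|A ∖ B| = |A| − |A∩B| = 12 − 10.5 = 1.50.

1.50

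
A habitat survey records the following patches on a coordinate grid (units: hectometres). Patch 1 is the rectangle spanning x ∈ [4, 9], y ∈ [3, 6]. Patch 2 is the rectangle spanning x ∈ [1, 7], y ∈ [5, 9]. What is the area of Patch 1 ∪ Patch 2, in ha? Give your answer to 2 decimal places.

36.00

By inclusion–exclusion:
Individual areas: |Patch 1| = 15, |Patch 2| = 24.
|Patch 1∩Patch 2|: x∈[4,7], y∈[5,6] → 3·1 = 3.
|Patch 1 ∪ Patch 2| = 39 − 3 = 36.00.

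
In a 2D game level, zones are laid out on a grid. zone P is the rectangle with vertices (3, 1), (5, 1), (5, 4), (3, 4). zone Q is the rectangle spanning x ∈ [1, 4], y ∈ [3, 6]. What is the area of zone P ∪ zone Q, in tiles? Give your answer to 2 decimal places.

By inclusion–exclusion:
Individual areas: |zone P| = 6, |zone Q| = 9.
|zone P∩zone Q|: x∈[3,4], y∈[3,4] → 1·1 = 1.
|zone P ∪ zone Q| = 15 − 1 = 14.00.

14.00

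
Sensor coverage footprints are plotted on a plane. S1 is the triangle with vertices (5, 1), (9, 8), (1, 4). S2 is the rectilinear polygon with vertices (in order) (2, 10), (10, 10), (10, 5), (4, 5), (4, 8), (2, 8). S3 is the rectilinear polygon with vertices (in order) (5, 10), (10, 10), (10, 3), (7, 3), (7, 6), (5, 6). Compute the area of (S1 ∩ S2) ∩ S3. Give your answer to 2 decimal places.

3.43

The region (S1 ∩ S2) ∩ S3 is the polygon with vertices (7.286,5), (7,5), (7,6), (5,6), (9,8).
By the shoelace formula its area is 3.43.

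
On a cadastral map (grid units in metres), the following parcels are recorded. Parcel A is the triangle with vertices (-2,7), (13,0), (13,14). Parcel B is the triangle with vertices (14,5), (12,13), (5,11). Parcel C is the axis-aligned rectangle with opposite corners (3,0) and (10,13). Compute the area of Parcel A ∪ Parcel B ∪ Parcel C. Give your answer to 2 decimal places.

142.13

By inclusion–exclusion:
Individual areas: |Parcel A| = 105, |Parcel B| = 30, |Parcel C| = 91.
|Parcel A∩Parcel B| = 27.0846.
|Parcel A∩Parcel C| = 55.5333.
|Parcel B∩Parcel C| = 11.9048.
|Parcel A∩Parcel B∩Parcel C| = 10.6561.
|Parcel A ∪ Parcel B ∪ Parcel C| = 226 − 94.5227 + 10.6561 = 142.13.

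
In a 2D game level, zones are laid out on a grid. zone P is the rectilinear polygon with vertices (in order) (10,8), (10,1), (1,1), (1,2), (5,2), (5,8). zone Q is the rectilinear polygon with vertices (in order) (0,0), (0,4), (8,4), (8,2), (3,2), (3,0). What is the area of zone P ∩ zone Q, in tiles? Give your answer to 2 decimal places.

8.00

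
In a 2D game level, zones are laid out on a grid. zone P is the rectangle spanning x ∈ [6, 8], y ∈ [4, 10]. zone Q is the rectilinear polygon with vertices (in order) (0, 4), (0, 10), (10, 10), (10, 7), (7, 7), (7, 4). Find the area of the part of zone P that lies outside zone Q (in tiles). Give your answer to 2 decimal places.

|zone P| = 12, |zone P∩zone Q| = 9.
|zone P ∖ zone Q| = |zone P| − |zone P∩zone Q| = 12 − 9 = 3.00.

3.00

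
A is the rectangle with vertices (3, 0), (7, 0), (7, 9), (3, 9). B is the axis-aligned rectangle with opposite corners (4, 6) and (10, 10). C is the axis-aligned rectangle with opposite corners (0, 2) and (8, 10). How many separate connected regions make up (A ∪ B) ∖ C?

(A ∪ B) ∖ C splits into 2 disjoint pieces (area 8, area 8).

2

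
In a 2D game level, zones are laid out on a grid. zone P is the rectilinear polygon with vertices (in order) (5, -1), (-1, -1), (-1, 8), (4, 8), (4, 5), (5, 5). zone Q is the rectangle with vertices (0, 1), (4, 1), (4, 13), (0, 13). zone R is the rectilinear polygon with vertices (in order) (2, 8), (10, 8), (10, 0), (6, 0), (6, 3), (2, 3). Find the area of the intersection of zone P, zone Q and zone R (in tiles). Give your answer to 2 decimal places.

10.00

The intersection is the polygon with vertices (4,5), (4,3), (2,3), (2,8), (4,8).
By the shoelace formula its area is 10.00.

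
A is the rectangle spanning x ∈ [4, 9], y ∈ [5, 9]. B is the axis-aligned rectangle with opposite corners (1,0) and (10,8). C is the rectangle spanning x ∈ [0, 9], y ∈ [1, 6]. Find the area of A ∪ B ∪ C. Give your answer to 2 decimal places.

82.00

By inclusion–exclusion:
Individual areas: |A| = 20, |B| = 72, |C| = 45.
|A∩B|: x∈[4,9], y∈[5,8] → 5·3 = 15.
|A∩C|: x∈[4,9], y∈[5,6] → 5·1 = 5.
|B∩C|: x∈[1,9], y∈[1,6] → 8·5 = 40.
|A∩B∩C| = 5.
|A ∪ B ∪ C| = 137 − 60 + 5 = 82.00.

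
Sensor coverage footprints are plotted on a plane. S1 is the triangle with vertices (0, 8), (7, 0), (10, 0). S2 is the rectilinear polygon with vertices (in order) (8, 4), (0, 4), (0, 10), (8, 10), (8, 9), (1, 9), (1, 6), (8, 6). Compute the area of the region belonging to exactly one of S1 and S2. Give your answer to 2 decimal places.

34.16

|S1| = 12, |S2| = 27, |S1∩S2| = 2.4214.
|S1 △ S2| = |S1| + |S2| − 2·|S1∩S2| = 12 + 27 − 4.8429 = 34.16.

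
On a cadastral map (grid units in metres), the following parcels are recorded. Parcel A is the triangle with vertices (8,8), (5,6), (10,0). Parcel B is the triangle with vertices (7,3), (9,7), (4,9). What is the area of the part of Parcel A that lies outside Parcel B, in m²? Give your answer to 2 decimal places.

6.56

|Parcel A| = 14, |Parcel A∩Parcel B| = 7.4375.
|Parcel A ∖ Parcel B| = |Parcel A| − |Parcel A∩Parcel B| = 14 − 7.4375 = 6.56.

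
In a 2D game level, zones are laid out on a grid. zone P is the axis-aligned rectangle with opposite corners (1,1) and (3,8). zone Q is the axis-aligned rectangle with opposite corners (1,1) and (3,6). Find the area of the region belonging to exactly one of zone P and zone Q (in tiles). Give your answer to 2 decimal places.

4.00

|zone P∩zone Q|: x∈[1,3], y∈[1,6] → 2·5 = 10.
|zone P △ zone Q| = |zone P| + |zone Q| − 2·|zone P∩zone Q| = 14 + 10 − 20 = 4.00.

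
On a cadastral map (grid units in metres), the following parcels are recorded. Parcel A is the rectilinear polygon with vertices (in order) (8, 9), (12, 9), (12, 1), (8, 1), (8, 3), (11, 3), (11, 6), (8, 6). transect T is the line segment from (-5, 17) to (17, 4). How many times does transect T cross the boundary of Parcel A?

The segment meets the boundary at (12,6.955), (8.538,9).

2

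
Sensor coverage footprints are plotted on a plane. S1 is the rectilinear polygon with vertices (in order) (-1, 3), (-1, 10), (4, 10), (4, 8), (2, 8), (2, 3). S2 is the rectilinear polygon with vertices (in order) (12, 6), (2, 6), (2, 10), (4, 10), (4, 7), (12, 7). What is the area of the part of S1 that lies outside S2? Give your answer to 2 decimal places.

|S1| = 25, |S1∩S2| = 4.
|S1 ∖ S2| = |S1| − |S1∩S2| = 25 − 4 = 21.00.

21.00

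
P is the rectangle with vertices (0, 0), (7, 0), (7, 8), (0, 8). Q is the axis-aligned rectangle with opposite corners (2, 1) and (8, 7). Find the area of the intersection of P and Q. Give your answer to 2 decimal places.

30.00

|P∩Q|: x∈[2,7], y∈[1,7] → 5·6 = 30.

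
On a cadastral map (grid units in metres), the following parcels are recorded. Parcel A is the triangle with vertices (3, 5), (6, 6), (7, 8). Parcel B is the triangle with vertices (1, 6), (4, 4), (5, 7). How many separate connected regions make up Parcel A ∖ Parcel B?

Parcel A ∖ Parcel B is a single connected region.

1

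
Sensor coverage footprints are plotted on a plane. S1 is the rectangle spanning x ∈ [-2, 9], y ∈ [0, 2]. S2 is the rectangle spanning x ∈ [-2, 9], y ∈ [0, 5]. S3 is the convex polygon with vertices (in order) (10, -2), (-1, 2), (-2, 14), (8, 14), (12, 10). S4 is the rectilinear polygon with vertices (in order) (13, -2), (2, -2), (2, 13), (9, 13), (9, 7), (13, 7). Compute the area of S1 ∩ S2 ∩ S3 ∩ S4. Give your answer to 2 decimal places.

12.86

The intersection is the polygon with vertices (2,0.909), (2,2), (9,2), (9,0), (4.5,0).
By the shoelace formula its area is 12.86.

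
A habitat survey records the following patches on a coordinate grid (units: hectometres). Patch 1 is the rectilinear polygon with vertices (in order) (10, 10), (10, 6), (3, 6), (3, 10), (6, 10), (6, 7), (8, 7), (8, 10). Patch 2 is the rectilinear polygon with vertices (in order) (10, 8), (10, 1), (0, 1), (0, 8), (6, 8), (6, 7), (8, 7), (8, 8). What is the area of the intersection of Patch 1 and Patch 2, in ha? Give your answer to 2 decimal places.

12.00

The intersection is the polygon with vertices (10,6), (3,6), (3,8), (6,8), (6,7), (8,7), (8,8), (10,8).
By the shoelace formula its area is 12.00.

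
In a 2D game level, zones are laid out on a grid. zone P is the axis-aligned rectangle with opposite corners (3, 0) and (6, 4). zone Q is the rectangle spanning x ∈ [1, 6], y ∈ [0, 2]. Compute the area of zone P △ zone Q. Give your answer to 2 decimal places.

|zone P∩zone Q|: x∈[3,6], y∈[0,2] → 3·2 = 6.
|zone P △ zone Q| = |zone P| + |zone Q| − 2·|zone P∩zone Q| = 12 + 10 − 12 = 10.00.

10.00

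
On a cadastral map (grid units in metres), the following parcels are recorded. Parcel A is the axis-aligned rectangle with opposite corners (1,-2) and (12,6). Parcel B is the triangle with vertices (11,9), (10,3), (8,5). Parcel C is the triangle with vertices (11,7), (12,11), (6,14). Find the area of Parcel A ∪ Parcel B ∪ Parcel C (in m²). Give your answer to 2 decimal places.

By inclusion–exclusion:
Individual areas: |Parcel A| = 88, |Parcel B| = 7, |Parcel C| = 13.5.
|Parcel A∩Parcel B| = 4.375.
|Parcel A∩Parcel C| = 0.
|Parcel B∩Parcel C| = 0.4614.
|Parcel A∩Parcel B∩Parcel C| = 0.
|Parcel A ∪ Parcel B ∪ Parcel C| = 108.5 − 4.8364 + 0 = 103.66.

103.66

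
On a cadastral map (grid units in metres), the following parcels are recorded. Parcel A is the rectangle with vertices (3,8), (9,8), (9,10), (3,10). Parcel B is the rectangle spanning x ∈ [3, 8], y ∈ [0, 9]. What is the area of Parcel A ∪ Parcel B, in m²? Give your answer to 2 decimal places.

52.00

By inclusion–exclusion:
Individual areas: |Parcel A| = 12, |Parcel B| = 45.
|Parcel A∩Parcel B|: x∈[3,8], y∈[8,9] → 5·1 = 5.
|Parcel A ∪ Parcel B| = 57 − 5 = 52.00.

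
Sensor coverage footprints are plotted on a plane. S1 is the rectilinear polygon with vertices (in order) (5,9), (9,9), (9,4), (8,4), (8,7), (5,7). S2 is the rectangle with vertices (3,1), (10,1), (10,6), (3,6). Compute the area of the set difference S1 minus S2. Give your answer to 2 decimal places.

|S1| = 11, |S1∩S2| = 2.
|S1 ∖ S2| = |S1| − |S1∩S2| = 11 − 2 = 9.00.

9.00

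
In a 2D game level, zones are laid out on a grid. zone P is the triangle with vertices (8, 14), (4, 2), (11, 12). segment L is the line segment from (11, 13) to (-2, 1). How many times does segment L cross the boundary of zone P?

2

The segment meets the boundary at (10.371,12.419), (6.185,8.556).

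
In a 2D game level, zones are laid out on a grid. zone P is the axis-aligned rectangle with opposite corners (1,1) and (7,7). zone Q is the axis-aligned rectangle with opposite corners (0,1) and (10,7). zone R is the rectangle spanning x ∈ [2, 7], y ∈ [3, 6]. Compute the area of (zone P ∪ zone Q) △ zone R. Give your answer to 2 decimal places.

|zone P ∪ zone Q| = 60.
|(zone P ∪ zone Q) ∩ zone R| = 15.
|(zone P ∪ zone Q) △ zone R| = 60 + 15 − 30 = 45.00.

45.00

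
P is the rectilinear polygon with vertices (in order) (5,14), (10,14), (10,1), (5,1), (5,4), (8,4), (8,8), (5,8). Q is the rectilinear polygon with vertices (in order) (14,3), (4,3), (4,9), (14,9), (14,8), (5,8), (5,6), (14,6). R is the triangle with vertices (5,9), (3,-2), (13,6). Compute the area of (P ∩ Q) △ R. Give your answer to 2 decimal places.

40.78

|P ∩ Q| = 14.
|(P ∩ Q) ∩ R| = 10.1083.
|(P ∩ Q) △ R| = 14 + 47 − 20.2167 = 40.78.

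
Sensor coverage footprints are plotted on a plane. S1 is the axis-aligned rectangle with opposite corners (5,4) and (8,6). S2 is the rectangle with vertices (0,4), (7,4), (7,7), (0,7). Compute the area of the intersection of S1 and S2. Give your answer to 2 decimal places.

|S1∩S2|: x∈[5,7], y∈[4,6] → 2·2 = 4.

4.00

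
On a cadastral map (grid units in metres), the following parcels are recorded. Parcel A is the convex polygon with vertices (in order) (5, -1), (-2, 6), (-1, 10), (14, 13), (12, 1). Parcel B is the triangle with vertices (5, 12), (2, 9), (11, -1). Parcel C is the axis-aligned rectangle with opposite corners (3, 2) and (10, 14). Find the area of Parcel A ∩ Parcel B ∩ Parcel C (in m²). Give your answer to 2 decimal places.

24.94

The intersection is the polygon with vertices (9.615,2), (8.3,2), (3,7.889), (3,10), (4,11), (5.338,11.268).
By the shoelace formula its area is 24.94.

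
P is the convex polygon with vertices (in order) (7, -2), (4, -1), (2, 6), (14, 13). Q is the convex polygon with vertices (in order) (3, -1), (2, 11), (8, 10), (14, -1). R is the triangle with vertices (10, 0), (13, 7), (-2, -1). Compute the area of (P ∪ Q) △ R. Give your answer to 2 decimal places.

91.21

|P ∪ Q| = 114.1156.
|(P ∪ Q) ∩ R| = 31.7018.
|(P ∪ Q) △ R| = 114.1156 + 40.5 − 63.4035 = 91.21.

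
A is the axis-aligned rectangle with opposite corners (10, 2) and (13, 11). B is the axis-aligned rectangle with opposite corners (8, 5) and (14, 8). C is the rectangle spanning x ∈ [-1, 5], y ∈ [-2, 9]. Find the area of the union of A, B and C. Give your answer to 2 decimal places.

By inclusion–exclusion:
Individual areas: |A| = 27, |B| = 18, |C| = 66.
|A∩B|: x∈[10,13], y∈[5,8] → 3·3 = 9.
|A∩C| = 0 (no overlap).
|B∩C| = 0 (no overlap).
|A∩B∩C| = 0.
|A ∪ B ∪ C| = 111 − 9 + 0 = 102.00.

102.00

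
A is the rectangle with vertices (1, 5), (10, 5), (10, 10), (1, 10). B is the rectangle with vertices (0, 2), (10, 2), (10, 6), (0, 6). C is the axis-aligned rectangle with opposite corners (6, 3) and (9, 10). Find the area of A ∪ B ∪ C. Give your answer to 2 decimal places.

76.00

By inclusion–exclusion:
Individual areas: |A| = 45, |B| = 40, |C| = 21.
|A∩B|: x∈[1,10], y∈[5,6] → 9·1 = 9.
|A∩C|: x∈[6,9], y∈[5,10] → 3·5 = 15.
|B∩C|: x∈[6,9], y∈[3,6] → 3·3 = 9.
|A∩B∩C| = 3.
|A ∪ B ∪ C| = 106 − 33 + 3 = 76.00.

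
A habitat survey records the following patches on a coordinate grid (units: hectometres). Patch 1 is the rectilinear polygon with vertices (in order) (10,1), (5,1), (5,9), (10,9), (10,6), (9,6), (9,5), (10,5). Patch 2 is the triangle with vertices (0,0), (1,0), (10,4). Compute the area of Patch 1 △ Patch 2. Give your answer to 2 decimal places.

39.89

|Patch 1| = 39, |Patch 2| = 2, |Patch 1∩Patch 2| = 0.5556.
|Patch 1 △ Patch 2| = |Patch 1| + |Patch 2| − 2·|Patch 1∩Patch 2| = 39 + 2 − 1.1111 = 39.89.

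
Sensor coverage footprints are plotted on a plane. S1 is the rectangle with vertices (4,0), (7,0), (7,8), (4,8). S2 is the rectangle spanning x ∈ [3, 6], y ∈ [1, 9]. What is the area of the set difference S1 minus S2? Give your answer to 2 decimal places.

10.00

|S1∩S2|: x∈[4,6], y∈[1,8] → 2·7 = 14.
|S1| = 24.
|S1 ∖ S2| = |S1| − |S1∩S2| = 24 − 14 = 10.00.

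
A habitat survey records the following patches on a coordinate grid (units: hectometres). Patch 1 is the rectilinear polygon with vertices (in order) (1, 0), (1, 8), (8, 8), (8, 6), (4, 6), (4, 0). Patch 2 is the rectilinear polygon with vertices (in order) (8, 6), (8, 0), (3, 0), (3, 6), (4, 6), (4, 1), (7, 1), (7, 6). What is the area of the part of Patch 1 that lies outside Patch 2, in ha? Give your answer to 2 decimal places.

26.00

|Patch 1| = 32, |Patch 1∩Patch 2| = 6.
|Patch 1 ∖ Patch 2| = |Patch 1| − |Patch 1∩Patch 2| = 32 − 6 = 26.00.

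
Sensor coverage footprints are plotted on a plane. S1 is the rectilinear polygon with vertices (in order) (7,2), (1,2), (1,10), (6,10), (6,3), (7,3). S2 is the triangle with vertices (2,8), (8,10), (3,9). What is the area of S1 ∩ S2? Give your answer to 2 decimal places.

The intersection is the polygon with vertices (6,9.333), (2,8), (3,9), (6,9.6).
By the shoelace formula its area is 1.73.

1.73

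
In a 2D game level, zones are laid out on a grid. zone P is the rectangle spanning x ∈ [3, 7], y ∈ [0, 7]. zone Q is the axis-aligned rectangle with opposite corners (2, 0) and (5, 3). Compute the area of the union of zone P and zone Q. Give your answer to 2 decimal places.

By inclusion–exclusion:
Individual areas: |zone P| = 28, |zone Q| = 9.
|zone P∩zone Q|: x∈[3,5], y∈[0,3] → 2·3 = 6.
|zone P ∪ zone Q| = 37 − 6 = 31.00.

31.00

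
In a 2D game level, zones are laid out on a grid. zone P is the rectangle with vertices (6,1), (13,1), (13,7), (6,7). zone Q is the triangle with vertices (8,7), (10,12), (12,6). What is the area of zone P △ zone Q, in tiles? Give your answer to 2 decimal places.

49.33

|zone P| = 42, |zone Q| = 11, |zone P∩zone Q| = 1.8333.
|zone P △ zone Q| = |zone P| + |zone Q| − 2·|zone P∩zone Q| = 42 + 11 − 3.6667 = 49.33.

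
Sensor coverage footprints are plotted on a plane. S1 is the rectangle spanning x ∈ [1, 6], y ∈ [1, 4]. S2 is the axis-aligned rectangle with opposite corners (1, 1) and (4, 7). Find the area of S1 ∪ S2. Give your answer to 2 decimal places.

24.00

By inclusion–exclusion:
Individual areas: |S1| = 15, |S2| = 18.
|S1∩S2|: x∈[1,4], y∈[1,4] → 3·3 = 9.
|S1 ∪ S2| = 33 − 9 = 24.00.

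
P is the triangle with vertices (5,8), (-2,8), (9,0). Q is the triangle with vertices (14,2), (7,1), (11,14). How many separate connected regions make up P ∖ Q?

P ∖ Q splits into 2 disjoint pieces (area 26.2857, area 0.5642).

2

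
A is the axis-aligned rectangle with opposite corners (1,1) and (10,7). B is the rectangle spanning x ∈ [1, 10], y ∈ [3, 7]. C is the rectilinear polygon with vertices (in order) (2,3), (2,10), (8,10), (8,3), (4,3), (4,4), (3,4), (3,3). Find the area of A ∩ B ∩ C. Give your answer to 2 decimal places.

The intersection is the polygon with vertices (4,3), (4,4), (3,4), (3,3), (2,3), (2,7), (8,7), (8,3).
By the shoelace formula its area is 23.00.

23.00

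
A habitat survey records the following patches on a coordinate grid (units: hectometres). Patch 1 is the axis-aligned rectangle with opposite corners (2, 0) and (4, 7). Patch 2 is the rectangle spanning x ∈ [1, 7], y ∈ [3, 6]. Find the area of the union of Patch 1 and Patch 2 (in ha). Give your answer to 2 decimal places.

26.00

By inclusion–exclusion:
Individual areas: |Patch 1| = 14, |Patch 2| = 18.
|Patch 1∩Patch 2|: x∈[2,4], y∈[3,6] → 2·3 = 6.
|Patch 1 ∪ Patch 2| = 32 − 6 = 26.00.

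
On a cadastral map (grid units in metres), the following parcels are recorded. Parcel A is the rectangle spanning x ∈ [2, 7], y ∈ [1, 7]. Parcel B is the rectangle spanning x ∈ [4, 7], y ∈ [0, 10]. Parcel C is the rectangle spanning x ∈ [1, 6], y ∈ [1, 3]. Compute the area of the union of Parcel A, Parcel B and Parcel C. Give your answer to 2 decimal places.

44.00

By inclusion–exclusion:
Individual areas: |Parcel A| = 30, |Parcel B| = 30, |Parcel C| = 10.
|Parcel A∩Parcel B|: x∈[4,7], y∈[1,7] → 3·6 = 18.
|Parcel A∩Parcel C|: x∈[2,6], y∈[1,3] → 4·2 = 8.
|Parcel B∩Parcel C|: x∈[4,6], y∈[1,3] → 2·2 = 4.
|Parcel A∩Parcel B∩Parcel C| = 4.
|Parcel A ∪ Parcel B ∪ Parcel C| = 70 − 30 + 4 = 44.00.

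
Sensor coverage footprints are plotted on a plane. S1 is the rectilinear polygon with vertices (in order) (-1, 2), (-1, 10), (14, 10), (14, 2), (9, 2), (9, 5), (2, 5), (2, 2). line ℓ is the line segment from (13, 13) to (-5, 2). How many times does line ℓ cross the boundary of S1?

The segment meets the boundary at (-1,4.444), (8.091,10).

2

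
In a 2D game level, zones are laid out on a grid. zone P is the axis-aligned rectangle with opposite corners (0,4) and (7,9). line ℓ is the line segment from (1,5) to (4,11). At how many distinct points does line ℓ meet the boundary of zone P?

1

The segment meets the boundary at (3,9).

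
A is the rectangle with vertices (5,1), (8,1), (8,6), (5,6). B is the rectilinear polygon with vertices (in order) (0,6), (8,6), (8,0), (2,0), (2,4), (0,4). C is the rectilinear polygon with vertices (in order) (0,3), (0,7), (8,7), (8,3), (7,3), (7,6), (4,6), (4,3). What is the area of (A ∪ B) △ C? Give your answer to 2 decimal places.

|A ∪ B| = 40.
|(A ∪ B) ∩ C| = 13.
|(A ∪ B) △ C| = 40 + 23 − 26 = 37.00.

37.00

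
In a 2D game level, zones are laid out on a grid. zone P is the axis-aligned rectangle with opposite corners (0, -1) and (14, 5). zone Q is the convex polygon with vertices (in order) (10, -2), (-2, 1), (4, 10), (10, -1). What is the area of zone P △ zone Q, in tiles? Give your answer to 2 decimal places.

59.30

|zone P| = 84, |zone Q| = 66, |zone P∩zone Q| = 45.3485.
|zone P △ zone Q| = |zone P| + |zone Q| − 2·|zone P∩zone Q| = 84 + 66 − 90.697 = 59.30.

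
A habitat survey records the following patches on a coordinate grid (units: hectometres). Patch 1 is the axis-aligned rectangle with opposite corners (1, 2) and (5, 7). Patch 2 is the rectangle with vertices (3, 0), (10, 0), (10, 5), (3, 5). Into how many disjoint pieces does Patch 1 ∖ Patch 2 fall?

1

Patch 1 ∖ Patch 2 is a single connected region.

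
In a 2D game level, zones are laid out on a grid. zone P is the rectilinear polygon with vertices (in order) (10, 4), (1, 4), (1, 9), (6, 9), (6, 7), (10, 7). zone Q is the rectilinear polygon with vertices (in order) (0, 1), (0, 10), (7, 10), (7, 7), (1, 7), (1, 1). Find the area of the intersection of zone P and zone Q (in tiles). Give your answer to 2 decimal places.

10.00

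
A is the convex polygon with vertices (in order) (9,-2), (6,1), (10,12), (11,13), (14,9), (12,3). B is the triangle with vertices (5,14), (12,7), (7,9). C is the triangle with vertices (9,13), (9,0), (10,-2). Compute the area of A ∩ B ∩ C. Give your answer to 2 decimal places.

0.39

The intersection is the polygon with vertices (9.214,9.786), (9.329,8.069), (9,8.2), (9,9.25), (9.2,9.8).
By the shoelace formula its area is 0.39.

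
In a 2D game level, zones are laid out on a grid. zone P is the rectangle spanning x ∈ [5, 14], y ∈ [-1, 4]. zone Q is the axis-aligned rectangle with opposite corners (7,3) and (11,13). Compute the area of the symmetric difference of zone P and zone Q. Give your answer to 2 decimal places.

|zone P∩zone Q|: x∈[7,11], y∈[3,4] → 4·1 = 4.
|zone P △ zone Q| = |zone P| + |zone Q| − 2·|zone P∩zone Q| = 45 + 40 − 8 = 77.00.

77.00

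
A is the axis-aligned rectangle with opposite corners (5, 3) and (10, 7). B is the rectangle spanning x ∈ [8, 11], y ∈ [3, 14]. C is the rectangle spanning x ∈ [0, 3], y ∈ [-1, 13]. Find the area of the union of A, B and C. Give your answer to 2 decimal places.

By inclusion–exclusion:
Individual areas: |A| = 20, |B| = 33, |C| = 42.
|A∩B|: x∈[8,10], y∈[3,7] → 2·4 = 8.
|A∩C| = 0 (no overlap).
|B∩C| = 0 (no overlap).
|A∩B∩C| = 0.
|A ∪ B ∪ C| = 95 − 8 + 0 = 87.00.

87.00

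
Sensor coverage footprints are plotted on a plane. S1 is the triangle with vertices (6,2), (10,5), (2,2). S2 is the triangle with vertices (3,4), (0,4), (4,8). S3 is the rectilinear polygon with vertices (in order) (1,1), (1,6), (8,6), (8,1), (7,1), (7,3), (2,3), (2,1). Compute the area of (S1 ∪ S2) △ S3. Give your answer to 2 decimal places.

25.08

|S1 ∪ S2| = 12.
|(S1 ∪ S2) ∩ S3| = 5.9583.
|(S1 ∪ S2) △ S3| = 12 + 25 − 11.9167 = 25.08.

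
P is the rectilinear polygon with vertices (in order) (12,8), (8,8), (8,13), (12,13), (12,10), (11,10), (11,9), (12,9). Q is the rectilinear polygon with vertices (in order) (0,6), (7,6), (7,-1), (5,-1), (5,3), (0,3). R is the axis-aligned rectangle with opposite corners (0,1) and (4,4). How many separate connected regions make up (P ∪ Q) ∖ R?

2

(P ∪ Q) ∖ R splits into 2 disjoint pieces (area 19, area 25).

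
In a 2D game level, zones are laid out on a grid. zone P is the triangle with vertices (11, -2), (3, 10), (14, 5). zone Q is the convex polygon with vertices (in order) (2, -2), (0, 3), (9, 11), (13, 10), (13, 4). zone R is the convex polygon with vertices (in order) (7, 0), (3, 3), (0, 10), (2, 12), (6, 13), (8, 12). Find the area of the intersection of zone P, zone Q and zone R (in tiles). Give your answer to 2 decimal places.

The intersection is the polygon with vertices (6.226,8.534), (7.657,7.883), (7.296,3.556), (4.814,7.279).
By the shoelace formula its area is 7.40.

7.40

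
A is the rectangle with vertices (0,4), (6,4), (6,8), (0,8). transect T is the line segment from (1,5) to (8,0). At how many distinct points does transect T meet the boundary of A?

1

The segment meets the boundary at (2.4,4).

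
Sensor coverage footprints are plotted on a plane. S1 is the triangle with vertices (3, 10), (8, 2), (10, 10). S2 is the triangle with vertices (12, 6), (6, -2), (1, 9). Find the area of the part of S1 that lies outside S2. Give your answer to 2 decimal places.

15.20

|S1| = 28, |S1∩S2| = 12.7963.
|S1 ∖ S2| = |S1| − |S1∩S2| = 28 − 12.7963 = 15.20.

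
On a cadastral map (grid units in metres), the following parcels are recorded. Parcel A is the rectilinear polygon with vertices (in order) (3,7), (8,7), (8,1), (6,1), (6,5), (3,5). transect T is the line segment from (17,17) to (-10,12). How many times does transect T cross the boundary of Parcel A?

The segment lies entirely outside Parcel A and never meets its boundary.

0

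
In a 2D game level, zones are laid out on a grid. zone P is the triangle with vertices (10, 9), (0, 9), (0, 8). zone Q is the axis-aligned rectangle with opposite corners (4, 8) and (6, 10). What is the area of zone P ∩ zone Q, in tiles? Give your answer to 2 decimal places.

1.00

The intersection is the polygon with vertices (6,9), (6,8.6), (4,8.4), (4,9).
By the shoelace formula its area is 1.00.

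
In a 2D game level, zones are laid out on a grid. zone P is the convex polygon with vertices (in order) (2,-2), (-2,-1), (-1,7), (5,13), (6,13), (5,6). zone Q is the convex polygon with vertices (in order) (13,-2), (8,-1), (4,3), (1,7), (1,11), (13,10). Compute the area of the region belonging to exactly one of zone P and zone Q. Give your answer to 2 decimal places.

134.31

|zone P| = 66.5, |zone Q| = 114.5, |zone P∩zone Q| = 23.3439.
|zone P △ zone Q| = |zone P| + |zone Q| − 2·|zone P∩zone Q| = 66.5 + 114.5 − 46.6878 = 134.31.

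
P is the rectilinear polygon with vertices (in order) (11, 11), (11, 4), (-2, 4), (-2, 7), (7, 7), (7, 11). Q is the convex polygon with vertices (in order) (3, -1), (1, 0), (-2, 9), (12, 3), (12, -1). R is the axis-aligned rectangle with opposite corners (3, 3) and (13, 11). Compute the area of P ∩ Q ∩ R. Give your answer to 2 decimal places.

The intersection is the polygon with vertices (9.667,4), (3,4), (3,6.857).
By the shoelace formula its area is 9.52.

9.52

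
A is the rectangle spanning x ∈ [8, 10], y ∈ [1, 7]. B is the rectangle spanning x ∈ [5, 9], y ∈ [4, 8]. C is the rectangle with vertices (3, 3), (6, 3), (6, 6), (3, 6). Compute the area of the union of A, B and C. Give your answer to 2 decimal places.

32.00

By inclusion–exclusion:
Individual areas: |A| = 12, |B| = 16, |C| = 9.
|A∩B|: x∈[8,9], y∈[4,7] → 1·3 = 3.
|A∩C| = 0 (no overlap).
|B∩C|: x∈[5,6], y∈[4,6] → 1·2 = 2.
|A∩B∩C| = 0.
|A ∪ B ∪ C| = 37 − 5 + 0 = 32.00.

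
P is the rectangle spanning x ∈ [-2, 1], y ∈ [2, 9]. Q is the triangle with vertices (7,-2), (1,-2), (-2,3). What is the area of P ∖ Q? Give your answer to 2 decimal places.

|P| = 21, |P∩Q| = 0.6.
|P ∖ Q| = |P| − |P∩Q| = 21 − 0.6 = 20.40.

20.40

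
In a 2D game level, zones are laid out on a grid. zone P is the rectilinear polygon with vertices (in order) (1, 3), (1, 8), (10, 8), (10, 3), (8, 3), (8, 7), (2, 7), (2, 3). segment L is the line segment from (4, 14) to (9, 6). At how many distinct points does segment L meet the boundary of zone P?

1

The segment meets the boundary at (7.75,8).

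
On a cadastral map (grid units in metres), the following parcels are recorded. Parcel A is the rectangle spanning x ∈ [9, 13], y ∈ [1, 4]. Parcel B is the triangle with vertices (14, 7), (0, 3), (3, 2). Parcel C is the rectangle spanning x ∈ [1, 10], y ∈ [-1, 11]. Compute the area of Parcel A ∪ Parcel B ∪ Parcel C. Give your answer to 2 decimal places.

118.66

By inclusion–exclusion:
Individual areas: |Parcel A| = 12, |Parcel B| = 13, |Parcel C| = 108.
|Parcel A∩Parcel B| = 0.
|Parcel A∩Parcel C|: x∈[9,10], y∈[1,4] → 1·3 = 3.
|Parcel B∩Parcel C| = 11.3398.
|Parcel A∩Parcel B∩Parcel C| = 0.
|Parcel A ∪ Parcel B ∪ Parcel C| = 133 − 14.3398 + 0 = 118.66.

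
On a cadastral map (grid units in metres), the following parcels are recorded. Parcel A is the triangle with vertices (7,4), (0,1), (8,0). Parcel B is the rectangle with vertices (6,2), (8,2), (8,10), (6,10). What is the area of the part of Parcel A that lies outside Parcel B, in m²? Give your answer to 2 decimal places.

|Parcel A| = 15.5, |Parcel A∩Parcel B| = 2.2857.
|Parcel A ∖ Parcel B| = |Parcel A| − |Parcel A∩Parcel B| = 15.5 − 2.2857 = 13.21.

13.21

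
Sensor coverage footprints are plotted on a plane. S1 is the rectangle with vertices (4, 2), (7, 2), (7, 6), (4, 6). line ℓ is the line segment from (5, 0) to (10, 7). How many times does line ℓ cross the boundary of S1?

2

The segment meets the boundary at (7,2.8), (6.429,2).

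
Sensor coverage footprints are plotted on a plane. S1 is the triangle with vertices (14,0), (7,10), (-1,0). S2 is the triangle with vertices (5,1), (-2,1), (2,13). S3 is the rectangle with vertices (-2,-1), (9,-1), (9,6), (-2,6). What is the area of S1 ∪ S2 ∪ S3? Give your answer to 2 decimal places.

By inclusion–exclusion:
Individual areas: |S1| = 75, |S2| = 42, |S3| = 77.
|S1∩S2| = 12.8762.
|S1∩S3| = 45.6.
|S2∩S3| = 27.7083.
|S1∩S2∩S3| = 12.8762.
|S1 ∪ S2 ∪ S3| = 194 − 86.1845 + 12.8762 = 120.69.

120.69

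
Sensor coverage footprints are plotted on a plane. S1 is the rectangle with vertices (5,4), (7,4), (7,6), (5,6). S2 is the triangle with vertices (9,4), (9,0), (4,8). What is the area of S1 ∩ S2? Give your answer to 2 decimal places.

2.15

The intersection is the polygon with vertices (7,4), (6.5,4), (5.25,6), (6.5,6), (7,5.6).
By the shoelace formula its area is 2.15.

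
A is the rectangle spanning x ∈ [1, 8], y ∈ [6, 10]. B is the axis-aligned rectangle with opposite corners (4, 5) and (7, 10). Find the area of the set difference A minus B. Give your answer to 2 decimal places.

16.00

|A∩B|: x∈[4,7], y∈[6,10] → 3·4 = 12.
|A| = 28.
|A ∖ B| = |A| − |A∩B| = 28 − 12 = 16.00.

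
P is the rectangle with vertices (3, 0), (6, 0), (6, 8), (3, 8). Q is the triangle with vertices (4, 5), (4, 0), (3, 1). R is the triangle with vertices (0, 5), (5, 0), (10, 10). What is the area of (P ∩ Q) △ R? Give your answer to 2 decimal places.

36.80

|P ∩ Q| = 2.5.
|(P ∩ Q) ∩ R| = 1.6.
|(P ∩ Q) △ R| = 2.5 + 37.5 − 3.2 = 36.80.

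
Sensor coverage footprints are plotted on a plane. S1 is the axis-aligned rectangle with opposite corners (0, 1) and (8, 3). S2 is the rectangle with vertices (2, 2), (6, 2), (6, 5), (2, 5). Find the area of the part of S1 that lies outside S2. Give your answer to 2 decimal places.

|S1∩S2|: x∈[2,6], y∈[2,3] → 4·1 = 4.
|S1| = 16.
|S1 ∖ S2| = |S1| − |S1∩S2| = 16 − 4 = 12.00.

12.00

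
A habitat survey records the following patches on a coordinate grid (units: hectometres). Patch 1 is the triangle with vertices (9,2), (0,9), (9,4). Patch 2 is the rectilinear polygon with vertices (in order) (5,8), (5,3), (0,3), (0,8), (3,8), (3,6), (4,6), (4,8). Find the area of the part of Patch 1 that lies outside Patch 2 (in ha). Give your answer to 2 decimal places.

7.25

|Patch 1| = 9, |Patch 1∩Patch 2| = 1.7508.
|Patch 1 ∖ Patch 2| = |Patch 1| − |Patch 1∩Patch 2| = 9 − 1.7508 = 7.25.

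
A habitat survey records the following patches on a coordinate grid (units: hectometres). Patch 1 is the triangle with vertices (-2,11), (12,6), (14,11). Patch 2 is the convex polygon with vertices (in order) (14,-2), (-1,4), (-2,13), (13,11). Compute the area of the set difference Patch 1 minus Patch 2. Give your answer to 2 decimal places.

1.06

|Patch 1| = 40, |Patch 1∩Patch 2| = 38.9424.
|Patch 1 ∖ Patch 2| = |Patch 1| − |Patch 1∩Patch 2| = 40 − 38.9424 = 1.06.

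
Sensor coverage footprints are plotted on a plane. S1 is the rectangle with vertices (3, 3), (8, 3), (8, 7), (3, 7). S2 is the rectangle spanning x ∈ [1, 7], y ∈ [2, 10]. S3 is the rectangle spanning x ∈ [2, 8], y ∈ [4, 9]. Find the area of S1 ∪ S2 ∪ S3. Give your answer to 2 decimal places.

54.00

By inclusion–exclusion:
Individual areas: |S1| = 20, |S2| = 48, |S3| = 30.
|S1∩S2|: x∈[3,7], y∈[3,7] → 4·4 = 16.
|S1∩S3|: x∈[3,8], y∈[4,7] → 5·3 = 15.
|S2∩S3|: x∈[2,7], y∈[4,9] → 5·5 = 25.
|S1∩S2∩S3| = 12.
|S1 ∪ S2 ∪ S3| = 98 − 56 + 12 = 54.00.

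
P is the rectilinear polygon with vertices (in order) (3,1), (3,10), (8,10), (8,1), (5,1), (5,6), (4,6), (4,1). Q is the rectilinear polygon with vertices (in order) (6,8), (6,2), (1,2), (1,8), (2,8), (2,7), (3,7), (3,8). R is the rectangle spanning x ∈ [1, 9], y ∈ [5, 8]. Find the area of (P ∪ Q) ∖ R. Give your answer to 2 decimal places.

35.00

|P ∪ Q| = 55.
|(P ∪ Q) ∩ R| = 20.
|(P ∪ Q) ∖ R| = 55 − 20 = 35.00.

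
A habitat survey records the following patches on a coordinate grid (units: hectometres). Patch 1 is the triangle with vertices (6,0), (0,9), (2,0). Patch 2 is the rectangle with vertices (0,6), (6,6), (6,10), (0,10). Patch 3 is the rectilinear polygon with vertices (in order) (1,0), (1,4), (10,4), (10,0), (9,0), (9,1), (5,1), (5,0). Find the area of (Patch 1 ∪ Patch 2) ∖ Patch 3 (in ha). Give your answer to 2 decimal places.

|Patch 1 ∪ Patch 2| = 40.
|(Patch 1 ∪ Patch 2) ∩ Patch 3| = 11.7778.
|(Patch 1 ∪ Patch 2) ∖ Patch 3| = 40 − 11.7778 = 28.22.

28.22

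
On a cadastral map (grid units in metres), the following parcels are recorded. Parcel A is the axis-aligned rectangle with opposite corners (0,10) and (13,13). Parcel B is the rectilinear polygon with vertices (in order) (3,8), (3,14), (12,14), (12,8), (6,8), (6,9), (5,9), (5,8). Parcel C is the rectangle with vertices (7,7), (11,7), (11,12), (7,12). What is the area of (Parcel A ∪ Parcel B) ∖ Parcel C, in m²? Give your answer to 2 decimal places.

|Parcel A ∪ Parcel B| = 65.
|(Parcel A ∪ Parcel B) ∩ Parcel C| = 16.
|(Parcel A ∪ Parcel B) ∖ Parcel C| = 65 − 16 = 49.00.

49.00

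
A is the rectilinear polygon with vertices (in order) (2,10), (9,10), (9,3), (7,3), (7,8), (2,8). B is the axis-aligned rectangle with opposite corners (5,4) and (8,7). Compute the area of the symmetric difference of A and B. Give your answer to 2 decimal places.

|A| = 24, |B| = 9, |A∩B| = 3.
|A △ B| = |A| + |B| − 2·|A∩B| = 24 + 9 − 6 = 27.00.

27.00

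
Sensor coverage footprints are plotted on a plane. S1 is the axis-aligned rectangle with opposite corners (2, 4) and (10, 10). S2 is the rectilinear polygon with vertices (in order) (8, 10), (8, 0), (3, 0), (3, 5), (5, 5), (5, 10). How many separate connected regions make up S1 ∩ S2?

1

S1 ∩ S2 is a single connected region.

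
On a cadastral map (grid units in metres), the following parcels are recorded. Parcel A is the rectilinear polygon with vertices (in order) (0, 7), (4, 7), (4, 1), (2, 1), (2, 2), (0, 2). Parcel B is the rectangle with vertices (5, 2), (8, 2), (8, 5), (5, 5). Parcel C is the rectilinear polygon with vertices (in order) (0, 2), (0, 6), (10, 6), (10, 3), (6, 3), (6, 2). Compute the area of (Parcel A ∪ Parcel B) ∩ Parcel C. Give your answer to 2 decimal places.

23.00

|Parcel A ∪ Parcel B| = 31.
|(Parcel A ∪ Parcel B) ∩ Parcel C| = 23.00.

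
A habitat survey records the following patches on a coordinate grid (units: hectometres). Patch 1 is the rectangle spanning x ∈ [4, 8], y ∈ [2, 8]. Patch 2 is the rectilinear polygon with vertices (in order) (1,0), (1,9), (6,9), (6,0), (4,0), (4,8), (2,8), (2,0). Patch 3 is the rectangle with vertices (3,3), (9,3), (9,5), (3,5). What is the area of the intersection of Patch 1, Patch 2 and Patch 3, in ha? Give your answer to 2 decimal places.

The intersection is the polygon with vertices (6,3), (4,3), (4,5), (6,5).
By the shoelace formula its area is 4.00.

4.00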